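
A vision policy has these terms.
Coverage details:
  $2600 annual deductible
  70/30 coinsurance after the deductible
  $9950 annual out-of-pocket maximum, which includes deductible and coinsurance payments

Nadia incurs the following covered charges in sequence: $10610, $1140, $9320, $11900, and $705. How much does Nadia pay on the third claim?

Claim 1 — $10610: $2600 finishes the deductible; $8010 goes to coinsurance; member's 30% is $2403. Member pays $5003; OOP now $5003.
Claim 2 — $1140: deductible met; 30% of $1140 = $342. Cost to member: $342. OOP to date $5345.
Claim 3 — $9320: deductible already satisfied, so member's share is 30% × $9320 = $2796. Cost to member: $2796. OOP to date $8141.

$2796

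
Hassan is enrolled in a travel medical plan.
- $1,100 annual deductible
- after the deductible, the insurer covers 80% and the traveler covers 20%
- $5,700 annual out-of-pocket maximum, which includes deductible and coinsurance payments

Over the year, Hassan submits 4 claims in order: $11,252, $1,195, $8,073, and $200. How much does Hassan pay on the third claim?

$1,614.60

Claim 1 — $11,252: $1,100 finishes the deductible; $10,152 goes to coinsurance; 20% of $10,152 = $2,030.40. Traveler owes $3,130.40 (running OOP $3,130.40).
Claim 2 — $1,195: deductible already satisfied, so traveler's share is 20% × $1,195 = $239. Traveler owes $239 (running OOP $3,369.40).
Claim 3 — $8,073: deductible met; 20% of $8,073 = $1,614.60. Traveler pays $1,614.60; OOP now $4,984.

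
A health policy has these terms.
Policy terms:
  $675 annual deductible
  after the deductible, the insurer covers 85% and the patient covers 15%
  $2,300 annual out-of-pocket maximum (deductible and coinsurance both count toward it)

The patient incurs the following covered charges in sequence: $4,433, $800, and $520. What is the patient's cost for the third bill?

$78

Claim 1 — $4,433: $675 finishes the deductible; $3,758 goes to coinsurance; patient's 15% is $563.70. Cost to patient: $1,238.70. OOP to date $1,238.70.
Claim 2 — $800: 15% coinsurance on $800 = $120. Patient owes $120 (running OOP $1,358.70).
Claim 3 — $520: deductible met; 15% of $520 = $78. Patient pays $78; OOP now $1,436.70.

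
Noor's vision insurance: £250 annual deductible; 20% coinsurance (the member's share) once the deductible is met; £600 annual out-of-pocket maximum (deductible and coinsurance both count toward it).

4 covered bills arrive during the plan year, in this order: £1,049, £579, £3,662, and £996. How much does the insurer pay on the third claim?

#1 (£1,049): £250 finishes the deductible; £799 goes to coinsurance; coinsurance £799 × 20% = £159.80. Member pays £409.80; OOP now £409.80. Insurer: £1,049 − £409.80 = £639.20.
#2 (£579): 20% coinsurance on £579 = £115.80. Member pays £115.80; OOP now £525.60. Plan pays £579 − £115.80 = £463.20.
#3 (£3,662): deductible met; 20% of £3,662 = £732.40. Adding that to £525.60 gives £1,258, past the £600 cap; member pays only £600 − £525.60 = £74.40. Plan pays £3,662 − £74.40 = £3,587.60.

£3,587.60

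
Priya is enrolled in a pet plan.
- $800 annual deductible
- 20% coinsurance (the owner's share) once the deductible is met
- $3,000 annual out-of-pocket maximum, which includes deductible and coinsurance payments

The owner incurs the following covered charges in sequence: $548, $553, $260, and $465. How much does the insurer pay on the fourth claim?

Claim 1 ($548): entire amount goes to the deductible. Owner pays $548; OOP now $548. Insurer: $548 − $548 = $0.
Claim 2 ($553): $252 finishes the deductible; $301 goes to coinsurance; coinsurance $301 × 20% = $60.20. Cost to owner: $312.20. OOP to date $860.20. Plan pays $553 − $312.20 = $240.80.
Claim 3 ($260): deductible met; 20% of $260 = $52. Owner owes $52 (running OOP $912.20). Insurer: $260 − $52 = $208.
Claim 4 ($465): 20% coinsurance on $465 = $93. Owner pays $93; OOP now $1,005.20. Plan pays $465 − $93 = $372.

$372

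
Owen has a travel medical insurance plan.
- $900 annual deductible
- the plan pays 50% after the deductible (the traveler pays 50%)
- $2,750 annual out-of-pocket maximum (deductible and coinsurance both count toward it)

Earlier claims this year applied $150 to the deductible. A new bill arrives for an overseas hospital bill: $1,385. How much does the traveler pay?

$1,067.50

$150 of the $900 deductible is already met, leaving $750.
The remaining $635 (= $1,385 − $750) moves to coinsurance.
Coinsurance: $635 × 50% = $317.50.
So the traveler owes $750 + $317.50 = $1,067.50 before any cap.
Cumulative spending $150 + $1,067.50 = $1,217.50 stays under the $2,750 maximum.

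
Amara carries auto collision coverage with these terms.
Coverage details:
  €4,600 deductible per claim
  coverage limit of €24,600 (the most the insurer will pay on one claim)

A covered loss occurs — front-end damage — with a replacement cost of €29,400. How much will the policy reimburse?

€24,600

Subtract the deductible: €29,400 − €4,600 = €24,800.
Since €24,800 > €24,600, the payout is capped at €24,600.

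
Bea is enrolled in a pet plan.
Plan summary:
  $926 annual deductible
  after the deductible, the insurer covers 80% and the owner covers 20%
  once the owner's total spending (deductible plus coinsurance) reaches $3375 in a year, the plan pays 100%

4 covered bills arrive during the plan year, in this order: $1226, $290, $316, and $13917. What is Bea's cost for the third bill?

$63.20

#1 ($1226): $926 finishes the deductible; $300 goes to coinsurance; 20% of $300 = $60. Owner owes $986 (running OOP $986).
#2 ($290): deductible met; 20% of $290 = $58. Cost to owner: $58. OOP to date $1044.
#3 ($316): 20% coinsurance on $316 = $63.20. Cost to owner: $63.20. OOP to date $1107.20.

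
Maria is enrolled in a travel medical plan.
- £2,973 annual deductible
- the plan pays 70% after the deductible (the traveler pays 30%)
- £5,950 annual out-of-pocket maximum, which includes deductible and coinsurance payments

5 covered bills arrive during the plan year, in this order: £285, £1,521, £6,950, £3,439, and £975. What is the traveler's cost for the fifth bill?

£210.40

Claim 1 — £285: entire amount goes to the deductible. Cost to traveler: £285. OOP to date £285.
Claim 2 — £1,521: entire amount goes to the deductible. Traveler owes £1,521 (running OOP £1,806).
Claim 3 — £6,950: deductible takes £1,167, £5,783 remains; coinsurance £5,783 × 30% = £1,734.90. Cost to traveler: £2,901.90. OOP to date £4,707.90.
Claim 4 — £3,439: deductible already satisfied, so traveler's share is 30% × £3,439 = £1,031.70. Traveler owes £1,031.70 (running OOP £5,739.60).
Claim 5 — £975: deductible already satisfied, so traveler's share is 30% × £975 = £292.50. That would push OOP to £6,032.10, over the £5,950 cap, so traveler pays £5,950 − £5,739.60 = £210.40.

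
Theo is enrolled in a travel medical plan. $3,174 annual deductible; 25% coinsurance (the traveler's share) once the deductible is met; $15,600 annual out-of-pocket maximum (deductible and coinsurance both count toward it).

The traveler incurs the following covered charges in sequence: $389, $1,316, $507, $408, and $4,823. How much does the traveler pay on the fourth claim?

Claim 1 — $389: fully absorbed by the deductible. Traveler pays $389; OOP now $389.
Claim 2 — $1,316: fully absorbed by the deductible. Traveler pays $1,316; OOP now $1,705.
Claim 3 — $507: entire amount goes to the deductible. Traveler pays $507; OOP now $2,212.
Claim 4 — $408: all of it applies to the deductible. Traveler owes $408 (running OOP $2,620).

$408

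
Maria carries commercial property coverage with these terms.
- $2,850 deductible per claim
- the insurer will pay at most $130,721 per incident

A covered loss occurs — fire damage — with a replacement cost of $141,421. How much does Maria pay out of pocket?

$10,700

Less the $2,850 deductible: $141,421 − $2,850 = $138,571.
Since $138,571 > $130,721, the payout is capped at $130,721.
The business bears the rest of the original loss: $141,421 − $130,721 = $10,700.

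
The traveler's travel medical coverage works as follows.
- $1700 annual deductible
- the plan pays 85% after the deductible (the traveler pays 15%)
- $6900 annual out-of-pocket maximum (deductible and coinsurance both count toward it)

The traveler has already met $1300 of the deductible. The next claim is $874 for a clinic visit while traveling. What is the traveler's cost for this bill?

$1300 of the $1700 deductible is already met, leaving $400.
The remaining $474 (= $874 − $400) moves to coinsurance.
Traveler's 15% share of $474 is $71.10.
Traveler responsibility before any cap: $400 + $71.10 = $471.10.
Total out-of-pocket so far would be $1300 + $471.10 = $1771.10, below the $6900 cap — no reduction.

$471.10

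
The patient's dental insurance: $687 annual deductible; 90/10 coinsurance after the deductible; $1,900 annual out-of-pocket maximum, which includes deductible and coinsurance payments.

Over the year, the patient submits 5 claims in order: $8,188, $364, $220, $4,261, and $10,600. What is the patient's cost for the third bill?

$22

Bill 1, $8,188: $687 finishes the deductible; $7,501 goes to coinsurance; 10% of $7,501 = $750.10. Patient pays $1,437.10; OOP now $1,437.10.
Bill 2, $364: deductible met; 10% of $364 = $36.40. Patient pays $36.40; OOP now $1,473.50.
Bill 3, $220: 10% coinsurance on $220 = $22. Patient pays $22; OOP now $1,495.50.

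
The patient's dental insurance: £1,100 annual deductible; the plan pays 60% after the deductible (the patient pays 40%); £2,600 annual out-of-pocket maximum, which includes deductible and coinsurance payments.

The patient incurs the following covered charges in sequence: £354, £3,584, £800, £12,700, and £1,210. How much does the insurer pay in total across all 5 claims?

£16,048

Bill 1, £354: all of it applies to the deductible. Cost to patient: £354. OOP to date £354. Plan pays £354 − £354 = £0.
Bill 2, £3,584: £746 finishes the deductible; £2,838 goes to coinsurance; 40% of £2,838 = £1,135.20. Cost to patient: £1,881.20. OOP to date £2,235.20. Insurer: £3,584 − £1,881.20 = £1,702.80.
Bill 3, £800: deductible met; 40% of £800 = £320. Patient pays £320; OOP now £2,555.20. Insurer: £800 − £320 = £480.
Bill 4, £12,700: deductible already satisfied, so patient's share is 40% × £12,700 = £5,080. OOP would hit £7,635.20 > £2,600, so the cap limits the patient to £2,600 − £2,555.20 = £44.80. Plan pays £12,700 − £44.80 = £12,655.20.
Bill 5, £1,210: deductible already satisfied, so patient's share is 40% × £1,210 = £484. OOP would hit £3,084 > £2,600, so the cap limits the patient to £2,600 − £2,600 = £0. Insurer: £1,210 − £0 = £1,210.
Insurer total = bills − patient's total = £18,648 − £2,600 = £16,048.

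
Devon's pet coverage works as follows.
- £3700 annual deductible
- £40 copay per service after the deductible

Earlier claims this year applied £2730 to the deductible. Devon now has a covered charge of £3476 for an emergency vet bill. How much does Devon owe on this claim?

£1010

£2730 of the £3700 deductible is already met, leaving £970.
After the £970 deductible portion, £3476 − £970 = £2506 is subject to the copay.
Copay on this service: £40.
Owner responsibility: £970 + £40 = £1010.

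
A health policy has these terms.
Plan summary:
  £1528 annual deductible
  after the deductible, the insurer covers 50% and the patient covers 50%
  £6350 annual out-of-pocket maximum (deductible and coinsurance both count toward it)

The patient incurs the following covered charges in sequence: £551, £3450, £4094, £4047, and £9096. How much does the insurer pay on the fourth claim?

Bill 1, £551: fully absorbed by the deductible. Patient pays £551; OOP now £551. Plan pays £551 − £551 = £0.
Bill 2, £3450: £977 to deductible, leaving £2473; coinsurance £2473 × 50% = £1236.50. Patient pays £2213.50; OOP now £2764.50. Plan pays £3450 − £2213.50 = £1236.50.
Bill 3, £4094: deductible met; 50% of £4094 = £2047. Patient pays £2047; OOP now £4811.50. Plan pays £4094 − £2047 = £2047.
Bill 4, £4047: deductible already satisfied, so patient's share is 50% × £4047 = £2023.50. Adding that to £4811.50 gives £6835, past the £6350 cap; patient pays only £6350 − £4811.50 = £1538.50. Insurer: £4047 − £1538.50 = £2508.50.

£2508.50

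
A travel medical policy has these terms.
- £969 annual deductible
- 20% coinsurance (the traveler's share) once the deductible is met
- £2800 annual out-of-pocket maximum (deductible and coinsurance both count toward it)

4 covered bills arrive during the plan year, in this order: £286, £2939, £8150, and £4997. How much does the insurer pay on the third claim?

£6770.20

Claim 1 (£286): fully absorbed by the deductible. Cost to traveler: £286. OOP to date £286. Insurer: £286 − £286 = £0.
Claim 2 (£2939): deductible takes £683, £2256 remains; 20% of £2256 = £451.20. Traveler owes £1134.20 (running OOP £1420.20). Plan pays £2939 − £1134.20 = £1804.80.
Claim 3 (£8150): deductible already satisfied, so traveler's share is 20% × £8150 = £1630. Adding that to £1420.20 gives £3050.20, past the £2800 cap; traveler pays only £2800 − £1420.20 = £1379.80. Plan pays £8150 − £1379.80 = £6770.20.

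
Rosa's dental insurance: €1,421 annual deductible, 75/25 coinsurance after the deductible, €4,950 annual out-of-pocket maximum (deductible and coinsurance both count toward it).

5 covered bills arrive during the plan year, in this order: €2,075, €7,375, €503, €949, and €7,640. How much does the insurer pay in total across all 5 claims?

Claim 1 (€2,075): €1,421 finishes the deductible; €654 goes to coinsurance; coinsurance €654 × 25% = €163.50. Patient owes €1,584.50 (running OOP €1,584.50). Plan pays €2,075 − €1,584.50 = €490.50.
Claim 2 (€7,375): 25% coinsurance on €7,375 = €1,843.75. Patient owes €1,843.75 (running OOP €3,428.25). Plan pays €7,375 − €1,843.75 = €5,531.25.
Claim 3 (€503): deductible met; 25% of €503 = €125.75. Patient pays €125.75; OOP now €3,554. Plan pays €503 − €125.75 = €377.25.
Claim 4 (€949): 25% coinsurance on €949 = €237.25. Patient owes €237.25 (running OOP €3,791.25). Plan pays €949 − €237.25 = €711.75.
Claim 5 (€7,640): deductible already satisfied, so patient's share is 25% × €7,640 = €1,910. Adding that to €3,791.25 gives €5,701.25, past the €4,950 cap; patient pays only €4,950 − €3,791.25 = €1,158.75. Plan pays €7,640 − €1,158.75 = €6,481.25.
Insurer total: €490.50 + €5,531.25 + €377.25 + €711.75 + €6,481.25 = €13,592.

€13,592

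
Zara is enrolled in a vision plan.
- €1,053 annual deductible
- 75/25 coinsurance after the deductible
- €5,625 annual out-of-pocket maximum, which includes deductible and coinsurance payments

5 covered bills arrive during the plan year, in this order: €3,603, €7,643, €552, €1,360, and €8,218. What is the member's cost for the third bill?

€138

Claim 1 (€3,603): deductible takes €1,053, €2,550 remains; coinsurance €2,550 × 25% = €637.50. Member pays €1,690.50; OOP now €1,690.50.
Claim 2 (€7,643): deductible already satisfied, so member's share is 25% × €7,643 = €1,910.75. Member pays €1,910.75; OOP now €3,601.25.
Claim 3 (€552): deductible already satisfied, so member's share is 25% × €552 = €138. Cost to member: €138. OOP to date €3,739.25.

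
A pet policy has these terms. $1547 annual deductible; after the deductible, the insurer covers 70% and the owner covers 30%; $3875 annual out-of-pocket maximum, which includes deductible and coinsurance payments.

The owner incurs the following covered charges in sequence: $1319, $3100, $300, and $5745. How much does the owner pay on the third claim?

#1 ($1319): fully absorbed by the deductible. Owner pays $1319; OOP now $1319.
#2 ($3100): $228 to deductible, leaving $2872; 30% of $2872 = $861.60. Owner owes $1089.60 (running OOP $2408.60).
#3 ($300): 30% coinsurance on $300 = $90. Owner pays $90; OOP now $2498.60.

$90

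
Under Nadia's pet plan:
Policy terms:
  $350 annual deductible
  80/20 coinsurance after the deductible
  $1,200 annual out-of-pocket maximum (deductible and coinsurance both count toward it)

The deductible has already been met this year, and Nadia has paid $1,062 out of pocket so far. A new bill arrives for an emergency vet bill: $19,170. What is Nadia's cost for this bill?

The deductible is already satisfied, so the full bill goes to coinsurance.
Coinsurance: $19,170 × 20% = $3,834.
Year-to-date out-of-pocket would reach $1,062 + $3,834 = $4,896, above the $1,200 maximum, so the owner pays only $1,200 − $1,062 = $138.

$138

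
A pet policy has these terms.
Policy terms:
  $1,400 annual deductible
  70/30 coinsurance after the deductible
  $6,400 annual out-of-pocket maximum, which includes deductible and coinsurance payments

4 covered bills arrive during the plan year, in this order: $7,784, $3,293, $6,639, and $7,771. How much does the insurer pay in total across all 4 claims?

Claim 1 — $7,784: deductible takes $1,400, $6,384 remains; owner's 30% is $1,915.20. Owner owes $3,315.20 (running OOP $3,315.20). Plan pays $7,784 − $3,315.20 = $4,468.80.
Claim 2 — $3,293: deductible met; 30% of $3,293 = $987.90. Owner owes $987.90 (running OOP $4,303.10). Insurer: $3,293 − $987.90 = $2,305.10.
Claim 3 — $6,639: deductible met; 30% of $6,639 = $1,991.70. Owner owes $1,991.70 (running OOP $6,294.80). Insurer: $6,639 − $1,991.70 = $4,647.30.
Claim 4 — $7,771: deductible met; 30% of $7,771 = $2,331.30. OOP would hit $8,626.10 > $6,400, so the cap limits the owner to $6,400 − $6,294.80 = $105.20. Plan pays $7,771 − $105.20 = $7,665.80.
Insurer total: $4,468.80 + $2,305.10 + $4,647.30 + $7,665.80 = $19,087.

$19,087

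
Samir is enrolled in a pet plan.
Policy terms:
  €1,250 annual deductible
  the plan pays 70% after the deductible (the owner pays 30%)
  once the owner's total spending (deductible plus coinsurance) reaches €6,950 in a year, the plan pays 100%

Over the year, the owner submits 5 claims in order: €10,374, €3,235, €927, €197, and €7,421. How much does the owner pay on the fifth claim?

Claim 1 — €10,374: €1,250 finishes the deductible; €9,124 goes to coinsurance; 30% of €9,124 = €2,737.20. Owner pays €3,987.20; OOP now €3,987.20.
Claim 2 — €3,235: deductible already satisfied, so owner's share is 30% × €3,235 = €970.50. Owner pays €970.50; OOP now €4,957.70.
Claim 3 — €927: deductible met; 30% of €927 = €278.10. Owner pays €278.10; OOP now €5,235.80.
Claim 4 — €197: 30% coinsurance on €197 = €59.10. Owner pays €59.10; OOP now €5,294.90.
Claim 5 — €7,421: deductible already satisfied, so owner's share is 30% × €7,421 = €2,226.30. That would push OOP to €7,521.20, over the €6,950 cap, so owner pays €6,950 − €5,294.90 = €1,655.10.

€1,655.10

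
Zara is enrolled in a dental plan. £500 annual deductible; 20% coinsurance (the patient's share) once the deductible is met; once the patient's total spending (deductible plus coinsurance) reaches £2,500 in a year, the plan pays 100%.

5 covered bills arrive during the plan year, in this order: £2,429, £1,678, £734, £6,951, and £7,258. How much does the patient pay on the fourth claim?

Claim 1 — £2,429: £500 finishes the deductible; £1,929 goes to coinsurance; coinsurance £1,929 × 20% = £385.80. Patient owes £885.80 (running OOP £885.80).
Claim 2 — £1,678: deductible already satisfied, so patient's share is 20% × £1,678 = £335.60. Cost to patient: £335.60. OOP to date £1,221.40.
Claim 3 — £734: deductible met; 20% of £734 = £146.80. Cost to patient: £146.80. OOP to date £1,368.20.
Claim 4 — £6,951: 20% coinsurance on £6,951 = £1,390.20. OOP would hit £2,758.40 > £2,500, so the cap limits the patient to £2,500 − £1,368.20 = £1,131.80.

£1,131.80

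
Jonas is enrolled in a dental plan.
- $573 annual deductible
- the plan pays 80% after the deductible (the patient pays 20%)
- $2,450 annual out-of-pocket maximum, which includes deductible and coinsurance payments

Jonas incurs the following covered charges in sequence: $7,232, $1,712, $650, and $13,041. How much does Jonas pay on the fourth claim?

Claim 1 ($7,232): $573 finishes the deductible; $6,659 goes to coinsurance; 20% of $6,659 = $1,331.80. Patient pays $1,904.80; OOP now $1,904.80.
Claim 2 ($1,712): 20% coinsurance on $1,712 = $342.40. Patient pays $342.40; OOP now $2,247.20.
Claim 3 ($650): deductible met; 20% of $650 = $130. Patient owes $130 (running OOP $2,377.20).
Claim 4 ($13,041): deductible met; 20% of $13,041 = $2,608.20. OOP would hit $4,985.40 > $2,450, so the cap limits the patient to $2,450 − $2,377.20 = $72.80.

$72.80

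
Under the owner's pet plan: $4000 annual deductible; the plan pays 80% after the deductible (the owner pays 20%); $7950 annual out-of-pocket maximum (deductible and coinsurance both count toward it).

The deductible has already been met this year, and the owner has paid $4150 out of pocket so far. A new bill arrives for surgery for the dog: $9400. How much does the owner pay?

$1880

The deductible is already satisfied, so the full bill goes to coinsurance.
Owner's 20% share of $9400 is $1880.
Cumulative spending $4150 + $1880 = $6030 stays under the $7950 maximum.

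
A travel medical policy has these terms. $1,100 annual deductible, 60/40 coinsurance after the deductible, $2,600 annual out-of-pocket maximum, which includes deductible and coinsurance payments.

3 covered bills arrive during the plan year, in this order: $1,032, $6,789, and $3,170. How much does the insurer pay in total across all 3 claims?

$8,391

#1 ($1,032): all of it applies to the deductible. Cost to traveler: $1,032. OOP to date $1,032. Insurer: $1,032 − $1,032 = $0.
#2 ($6,789): $68 to deductible, leaving $6,721; 40% of $6,721 = $2,688.40. Together that's $68 + $2,688.40 = $2,756.40. OOP would hit $3,788.40 > $2,600, so the cap limits the traveler to $2,600 − $1,032 = $1,568. Insurer: $6,789 − $1,568 = $5,221.
#3 ($3,170): deductible met; 40% of $3,170 = $1,268. Adding that to $2,600 gives $3,868, past the $2,600 cap; traveler pays only $2,600 − $2,600 = $0. Plan pays $3,170 − $0 = $3,170.
Insurer total = bills − traveler's total = $10,991 − $2,600 = $8,391.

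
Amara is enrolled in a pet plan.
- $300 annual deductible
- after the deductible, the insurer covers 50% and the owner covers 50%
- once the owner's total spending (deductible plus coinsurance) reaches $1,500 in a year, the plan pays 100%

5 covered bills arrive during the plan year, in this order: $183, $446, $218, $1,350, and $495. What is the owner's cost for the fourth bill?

Bill 1, $183: entire amount goes to the deductible. Owner owes $183 (running OOP $183).
Bill 2, $446: deductible takes $117, $329 remains; owner's 50% is $164.50. Cost to owner: $281.50. OOP to date $464.50.
Bill 3, $218: deductible met; 50% of $218 = $109. Owner owes $109 (running OOP $573.50).
Bill 4, $1,350: 50% coinsurance on $1,350 = $675. Cost to owner: $675. OOP to date $1,248.50.

$675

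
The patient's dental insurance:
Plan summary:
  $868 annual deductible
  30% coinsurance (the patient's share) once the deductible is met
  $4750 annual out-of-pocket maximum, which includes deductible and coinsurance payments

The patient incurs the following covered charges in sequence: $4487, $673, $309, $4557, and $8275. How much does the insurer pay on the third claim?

#1 ($4487): deductible takes $868, $3619 remains; coinsurance $3619 × 30% = $1085.70. Cost to patient: $1953.70. OOP to date $1953.70. Plan pays $4487 − $1953.70 = $2533.30.
#2 ($673): deductible already satisfied, so patient's share is 30% × $673 = $201.90. Cost to patient: $201.90. OOP to date $2155.60. Plan pays $673 − $201.90 = $471.10.
#3 ($309): deductible already satisfied, so patient's share is 30% × $309 = $92.70. Patient owes $92.70 (running OOP $2248.30). Insurer: $309 − $92.70 = $216.30.

$216.30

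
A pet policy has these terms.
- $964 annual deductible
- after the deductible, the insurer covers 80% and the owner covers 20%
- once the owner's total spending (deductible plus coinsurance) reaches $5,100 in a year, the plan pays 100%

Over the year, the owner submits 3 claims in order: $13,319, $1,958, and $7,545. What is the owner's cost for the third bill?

Claim 1 ($13,319): $964 to deductible, leaving $12,355; owner's 20% is $2,471. Cost to owner: $3,435. OOP to date $3,435.
Claim 2 ($1,958): deductible already satisfied, so owner's share is 20% × $1,958 = $391.60. Cost to owner: $391.60. OOP to date $3,826.60.
Claim 3 ($7,545): deductible already satisfied, so owner's share is 20% × $7,545 = $1,509. OOP would hit $5,335.60 > $5,100, so the cap limits the owner to $5,100 − $3,826.60 = $1,273.40.

$1,273.40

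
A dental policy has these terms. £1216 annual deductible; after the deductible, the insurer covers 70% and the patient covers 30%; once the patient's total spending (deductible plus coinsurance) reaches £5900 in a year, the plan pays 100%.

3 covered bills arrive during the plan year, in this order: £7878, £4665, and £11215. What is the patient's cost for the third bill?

£1285.90

Claim 1 — £7878: £1216 finishes the deductible; £6662 goes to coinsurance; patient's 30% is £1998.60. Cost to patient: £3214.60. OOP to date £3214.60.
Claim 2 — £4665: 30% coinsurance on £4665 = £1399.50. Patient pays £1399.50; OOP now £4614.10.
Claim 3 — £11215: deductible already satisfied, so patient's share is 30% × £11215 = £3364.50. Adding that to £4614.10 gives £7978.60, past the £5900 cap; patient pays only £5900 − £4614.10 = £1285.90.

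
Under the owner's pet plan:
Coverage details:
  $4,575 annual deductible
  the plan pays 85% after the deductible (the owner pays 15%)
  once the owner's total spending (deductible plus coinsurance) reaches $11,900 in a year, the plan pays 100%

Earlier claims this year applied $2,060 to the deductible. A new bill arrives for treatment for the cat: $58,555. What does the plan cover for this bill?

$48,715

$2,060 of the $4,575 deductible is already met, leaving $2,515.
After the $2,515 deductible portion, $58,555 − $2,515 = $56,040 is subject to coinsurance.
Owner's 15% share of $56,040 is $8,406.
Owner responsibility before any cap: $2,515 + $8,406 = $10,921.
That would bring total out-of-pocket to $12,981, past the $11,900 cap. The owner is capped at $11,900 − $2,060 = $9,840 on this claim.
The plan picks up $58,555 − $9,840 = $48,715.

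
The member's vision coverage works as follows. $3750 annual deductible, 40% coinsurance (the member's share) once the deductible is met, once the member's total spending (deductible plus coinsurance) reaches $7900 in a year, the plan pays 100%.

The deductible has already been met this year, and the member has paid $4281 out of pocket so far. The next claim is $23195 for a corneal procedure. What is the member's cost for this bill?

The deductible is already satisfied, so the full bill goes to coinsurance.
Member's 40% share of $23195 is $9278.
Year-to-date out-of-pocket would reach $4281 + $9278 = $13559, above the $7900 maximum, so the member pays only $7900 − $4281 = $3619.

$3619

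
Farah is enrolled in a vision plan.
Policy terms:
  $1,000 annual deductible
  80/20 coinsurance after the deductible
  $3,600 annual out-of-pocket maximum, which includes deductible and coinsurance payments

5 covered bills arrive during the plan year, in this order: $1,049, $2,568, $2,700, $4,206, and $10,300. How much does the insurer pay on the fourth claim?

$3,364.80

Bill 1, $1,049: deductible takes $1,000, $49 remains; member's 20% is $9.80. Member pays $1,009.80; OOP now $1,009.80. Insurer: $1,049 − $1,009.80 = $39.20.
Bill 2, $2,568: deductible met; 20% of $2,568 = $513.60. Member pays $513.60; OOP now $1,523.40. Plan pays $2,568 − $513.60 = $2,054.40.
Bill 3, $2,700: deductible already satisfied, so member's share is 20% × $2,700 = $540. Member owes $540 (running OOP $2,063.40). Plan pays $2,700 − $540 = $2,160.
Bill 4, $4,206: deductible met; 20% of $4,206 = $841.20. Member owes $841.20 (running OOP $2,904.60). Plan pays $4,206 − $841.20 = $3,364.80.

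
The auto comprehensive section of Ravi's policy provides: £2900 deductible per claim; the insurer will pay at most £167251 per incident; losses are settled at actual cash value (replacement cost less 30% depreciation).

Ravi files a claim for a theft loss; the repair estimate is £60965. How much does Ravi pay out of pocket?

£21189.50

At 30% depreciation, ACV = £60965 − £18289.50 = £42675.50.
After the deductible, £42675.50 − £2900 = £39775.50 remains.
£39775.50 is within the £167251 limit, so the insurer pays £39775.50.
The policyholder bears the rest of the original loss: £60965 − £39775.50 = £21189.50.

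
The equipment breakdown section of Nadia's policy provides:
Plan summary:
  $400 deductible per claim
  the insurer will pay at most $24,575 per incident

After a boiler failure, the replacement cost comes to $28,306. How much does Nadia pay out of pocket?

$3,731

After the deductible, $28,306 − $400 = $27,906 remains.
$27,906 exceeds the $24,575 limit, so the insurer pays the limit: $24,575.
Out of pocket: $28,306 − $24,575 = $3,731.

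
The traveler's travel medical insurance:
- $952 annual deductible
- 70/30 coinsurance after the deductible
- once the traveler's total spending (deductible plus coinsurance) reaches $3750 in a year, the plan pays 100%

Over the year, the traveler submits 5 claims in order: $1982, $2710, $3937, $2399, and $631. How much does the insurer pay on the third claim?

Claim 1 ($1982): deductible takes $952, $1030 remains; 30% of $1030 = $309. Traveler owes $1261 (running OOP $1261). Plan pays $1982 − $1261 = $721.
Claim 2 ($2710): 30% coinsurance on $2710 = $813. Traveler owes $813 (running OOP $2074). Plan pays $2710 − $813 = $1897.
Claim 3 ($3937): 30% coinsurance on $3937 = $1181.10. Cost to traveler: $1181.10. OOP to date $3255.10. Insurer: $3937 − $1181.10 = $2755.90.

$2755.90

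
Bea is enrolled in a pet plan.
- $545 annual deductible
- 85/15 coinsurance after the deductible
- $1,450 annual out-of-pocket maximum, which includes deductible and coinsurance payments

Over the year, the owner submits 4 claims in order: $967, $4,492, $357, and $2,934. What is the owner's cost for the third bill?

$53.55

Claim 1 ($967): $545 to deductible, leaving $422; coinsurance $422 × 15% = $63.30. Owner owes $608.30 (running OOP $608.30).
Claim 2 ($4,492): deductible already satisfied, so owner's share is 15% × $4,492 = $673.80. Owner pays $673.80; OOP now $1,282.10.
Claim 3 ($357): deductible met; 15% of $357 = $53.55. Owner owes $53.55 (running OOP $1,335.65).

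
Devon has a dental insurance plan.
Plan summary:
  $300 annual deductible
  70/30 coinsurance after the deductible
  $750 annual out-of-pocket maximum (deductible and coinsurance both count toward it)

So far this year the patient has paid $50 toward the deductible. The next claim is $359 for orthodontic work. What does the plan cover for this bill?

Remaining deductible: $300 − $50 = $250.
That leaves $359 − $250 = $109 for coinsurance.
30% of $109 = $32.70 falls to the patient.
So the patient owes $250 + $32.70 = $282.70 before any cap.
Total out-of-pocket so far would be $50 + $282.70 = $332.70, below the $750 cap — no reduction.
The insurer covers the remainder: $359 − $282.70 = $76.30.

$76.30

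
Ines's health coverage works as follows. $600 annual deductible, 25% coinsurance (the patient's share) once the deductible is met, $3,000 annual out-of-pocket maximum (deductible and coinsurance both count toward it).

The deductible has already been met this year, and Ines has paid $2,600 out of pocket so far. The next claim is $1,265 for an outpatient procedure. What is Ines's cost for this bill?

$316.25

The deductible is already satisfied, so the full bill goes to coinsurance.
Coinsurance: $1,265 × 25% = $316.25.
Year-to-date out-of-pocket becomes $2,600 + $316.25 = $2,916.25, still under the $3,000 maximum, so no cap applies.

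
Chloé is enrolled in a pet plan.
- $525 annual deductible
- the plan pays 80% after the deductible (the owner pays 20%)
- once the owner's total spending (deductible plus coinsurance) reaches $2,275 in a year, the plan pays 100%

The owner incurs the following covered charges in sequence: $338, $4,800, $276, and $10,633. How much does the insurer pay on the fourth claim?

#1 ($338): all of it applies to the deductible. Owner pays $338; OOP now $338. Plan pays $338 − $338 = $0.
#2 ($4,800): $187 to deductible, leaving $4,613; coinsurance $4,613 × 20% = $922.60. Owner owes $1,109.60 (running OOP $1,447.60). Plan pays $4,800 − $1,109.60 = $3,690.40.
#3 ($276): 20% coinsurance on $276 = $55.20. Cost to owner: $55.20. OOP to date $1,502.80. Insurer: $276 − $55.20 = $220.80.
#4 ($10,633): deductible met; 20% of $10,633 = $2,126.60. That would push OOP to $3,629.40, over the $2,275 cap, so owner pays $2,275 − $1,502.80 = $772.20. Plan pays $10,633 − $772.20 = $9,860.80.

$9,860.80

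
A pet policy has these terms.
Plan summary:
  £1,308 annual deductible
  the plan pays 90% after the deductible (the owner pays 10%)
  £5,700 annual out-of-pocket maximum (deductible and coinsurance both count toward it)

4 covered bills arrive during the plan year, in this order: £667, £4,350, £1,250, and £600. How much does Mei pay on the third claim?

£125

Claim 1 — £667: entire amount goes to the deductible. Owner pays £667; OOP now £667.
Claim 2 — £4,350: deductible takes £641, £3,709 remains; 10% of £3,709 = £370.90. Owner pays £1,011.90; OOP now £1,678.90.
Claim 3 — £1,250: deductible met; 10% of £1,250 = £125. Owner owes £125 (running OOP £1,803.90).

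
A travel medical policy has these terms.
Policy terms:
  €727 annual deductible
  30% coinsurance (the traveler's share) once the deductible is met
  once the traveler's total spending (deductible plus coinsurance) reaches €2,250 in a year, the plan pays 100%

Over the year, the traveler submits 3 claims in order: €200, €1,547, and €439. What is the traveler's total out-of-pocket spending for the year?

€1,164.70

Claim 1 — €200: fully absorbed by the deductible. Traveler pays €200; OOP now €200.
Claim 2 — €1,547: deductible takes €527, €1,020 remains; coinsurance €1,020 × 30% = €306. Traveler pays €833; OOP now €1,033.
Claim 3 — €439: 30% coinsurance on €439 = €131.70. Traveler owes €131.70 (running OOP €1,164.70).
Summing the traveler's payments: €200 + €833 + €131.70 = €1,164.70.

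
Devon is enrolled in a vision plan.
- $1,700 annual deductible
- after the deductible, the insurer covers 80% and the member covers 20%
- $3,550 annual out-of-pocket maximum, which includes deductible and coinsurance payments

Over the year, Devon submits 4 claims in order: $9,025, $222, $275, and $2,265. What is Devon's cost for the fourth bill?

#1 ($9,025): deductible takes $1,700, $7,325 remains; 20% of $7,325 = $1,465. Cost to member: $3,165. OOP to date $3,165.
#2 ($222): 20% coinsurance on $222 = $44.40. Cost to member: $44.40. OOP to date $3,209.40.
#3 ($275): deductible met; 20% of $275 = $55. Member owes $55 (running OOP $3,264.40).
#4 ($2,265): deductible already satisfied, so member's share is 20% × $2,265 = $453. That would push OOP to $3,717.40, over the $3,550 cap, so member pays $3,550 − $3,264.40 = $285.60.

$285.60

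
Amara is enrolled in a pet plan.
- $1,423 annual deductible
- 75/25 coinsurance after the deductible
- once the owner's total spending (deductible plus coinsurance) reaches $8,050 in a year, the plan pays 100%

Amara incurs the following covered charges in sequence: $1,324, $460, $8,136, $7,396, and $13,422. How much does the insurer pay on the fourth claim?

Claim 1 ($1,324): entire amount goes to the deductible. Cost to owner: $1,324. OOP to date $1,324. Insurer: $1,324 − $1,324 = $0.
Claim 2 ($460): $99 finishes the deductible; $361 goes to coinsurance; owner's 25% is $90.25. Cost to owner: $189.25. OOP to date $1,513.25. Insurer: $460 − $189.25 = $270.75.
Claim 3 ($8,136): 25% coinsurance on $8,136 = $2,034. Owner pays $2,034; OOP now $3,547.25. Insurer: $8,136 − $2,034 = $6,102.
Claim 4 ($7,396): 25% coinsurance on $7,396 = $1,849. Cost to owner: $1,849. OOP to date $5,396.25. Insurer: $7,396 − $1,849 = $5,547.

$5,547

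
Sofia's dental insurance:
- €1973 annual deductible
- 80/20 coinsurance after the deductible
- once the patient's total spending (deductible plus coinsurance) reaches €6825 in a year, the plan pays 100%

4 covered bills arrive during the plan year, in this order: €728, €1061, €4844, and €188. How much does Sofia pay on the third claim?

#1 (€728): entire amount goes to the deductible. Cost to patient: €728. OOP to date €728.
#2 (€1061): entire amount goes to the deductible. Cost to patient: €1061. OOP to date €1789.
#3 (€4844): deductible takes €184, €4660 remains; 20% of €4660 = €932. Cost to patient: €1116. OOP to date €2905.

€1116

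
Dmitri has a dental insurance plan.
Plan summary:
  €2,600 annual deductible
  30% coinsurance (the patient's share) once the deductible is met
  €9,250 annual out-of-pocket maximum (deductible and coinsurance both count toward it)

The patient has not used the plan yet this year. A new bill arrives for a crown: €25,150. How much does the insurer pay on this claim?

Nothing has been paid toward the €2,600 deductible, so the first €2,600 of this charge is applied there.
That leaves €25,150 − €2,600 = €22,550 for coinsurance.
Patient's 30% share of €22,550 is €6,765.
Patient responsibility before any cap: €2,600 + €6,765 = €9,365.
Adding €9,365 to the €0 already spent would give €9,365, which exceeds the €9,250 cap; the patient pays just €9,250 − €0 = €9,250.
The plan picks up €25,150 − €9,250 = €15,900.

€15,900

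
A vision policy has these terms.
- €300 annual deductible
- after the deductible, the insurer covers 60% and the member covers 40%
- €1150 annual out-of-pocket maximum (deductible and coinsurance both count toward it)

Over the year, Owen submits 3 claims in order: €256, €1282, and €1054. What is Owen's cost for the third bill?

€354.80

#1 (€256): all of it applies to the deductible. Member owes €256 (running OOP €256).
#2 (€1282): €44 finishes the deductible; €1238 goes to coinsurance; 40% of €1238 = €495.20. Member owes €539.20 (running OOP €795.20).
#3 (€1054): deductible already satisfied, so member's share is 40% × €1054 = €421.60. That would push OOP to €1216.80, over the €1150 cap, so member pays €1150 − €795.20 = €354.80.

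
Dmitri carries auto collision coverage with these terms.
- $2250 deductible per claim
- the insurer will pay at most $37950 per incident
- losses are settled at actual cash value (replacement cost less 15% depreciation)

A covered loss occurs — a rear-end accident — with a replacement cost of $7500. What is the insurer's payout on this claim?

At 15% depreciation, ACV = $7500 − $1125 = $6375.
Less the $2250 deductible: $6375 − $2250 = $4125.
That's under the $37950 cap, so the insurer reimburses the full $4125.

$4125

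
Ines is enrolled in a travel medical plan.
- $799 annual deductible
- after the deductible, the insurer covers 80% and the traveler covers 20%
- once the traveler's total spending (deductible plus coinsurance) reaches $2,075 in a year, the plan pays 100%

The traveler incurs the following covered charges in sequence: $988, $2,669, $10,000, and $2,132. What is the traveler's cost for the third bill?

#1 ($988): $799 to deductible, leaving $189; traveler's 20% is $37.80. Traveler owes $836.80 (running OOP $836.80).
#2 ($2,669): deductible met; 20% of $2,669 = $533.80. Cost to traveler: $533.80. OOP to date $1,370.60.
#3 ($10,000): deductible met; 20% of $10,000 = $2,000. Adding that to $1,370.60 gives $3,370.60, past the $2,075 cap; traveler pays only $2,075 − $1,370.60 = $704.40.

$704.40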